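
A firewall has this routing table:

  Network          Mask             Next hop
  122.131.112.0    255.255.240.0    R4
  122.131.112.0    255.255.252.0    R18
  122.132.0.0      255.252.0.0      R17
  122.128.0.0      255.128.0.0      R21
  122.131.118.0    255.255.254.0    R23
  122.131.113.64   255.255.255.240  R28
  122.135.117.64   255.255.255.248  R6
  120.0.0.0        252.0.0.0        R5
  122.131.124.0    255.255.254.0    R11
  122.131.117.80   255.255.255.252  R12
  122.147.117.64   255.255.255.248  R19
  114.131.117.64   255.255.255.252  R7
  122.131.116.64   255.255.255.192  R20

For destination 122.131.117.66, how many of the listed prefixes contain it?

Prefixes containing 122.131.117.66:
  120.0.0.0/6 (120.0.0.0 - 123.255.255.255)
  122.128.0.0/9 (122.128.0.0 - 122.255.255.255)
  122.131.112.0/20 (122.131.112.0 - 122.131.127.255)
Total matching entries: 3.

3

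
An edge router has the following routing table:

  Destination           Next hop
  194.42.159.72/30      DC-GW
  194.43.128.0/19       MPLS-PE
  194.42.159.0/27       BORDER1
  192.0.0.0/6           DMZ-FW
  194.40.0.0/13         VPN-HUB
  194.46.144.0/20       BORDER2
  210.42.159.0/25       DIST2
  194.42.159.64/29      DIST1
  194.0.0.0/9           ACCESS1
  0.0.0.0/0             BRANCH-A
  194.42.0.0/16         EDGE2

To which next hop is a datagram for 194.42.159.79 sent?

EDGE2

Routes whose prefix contains 194.42.159.79:
  0.0.0.0/0 (default, matches everything) -> BRANCH-A
  192.0.0.0/6 (192.0.0.0 - 195.255.255.255) -> DMZ-FW
  194.0.0.0/9 (194.0.0.0 - 194.127.255.255) -> ACCESS1
  194.40.0.0/13 (194.40.0.0 - 194.47.255.255) -> VPN-HUB
  194.42.0.0/16 (194.42.0.0 - 194.42.255.255) -> EDGE2
More-specific entries that do NOT match:
  194.42.159.72/30 (194.42.159.72 - 194.42.159.75) does not contain 194.42.159.79
  194.42.159.64/29 (194.42.159.64 - 194.42.159.71) does not contain 194.42.159.79
  194.42.159.0/27 (194.42.159.0 - 194.42.159.31) does not contain 194.42.159.79
  210.42.159.0/25 (210.42.159.0 - 210.42.159.127) does not contain 194.42.159.79
  194.46.144.0/20 (194.46.144.0 - 194.46.159.255) does not contain 194.42.159.79
  194.43.128.0/19 (194.43.128.0 - 194.43.159.255) does not contain 194.42.159.79
Longest matching prefix is /16 -> next hop EDGE2.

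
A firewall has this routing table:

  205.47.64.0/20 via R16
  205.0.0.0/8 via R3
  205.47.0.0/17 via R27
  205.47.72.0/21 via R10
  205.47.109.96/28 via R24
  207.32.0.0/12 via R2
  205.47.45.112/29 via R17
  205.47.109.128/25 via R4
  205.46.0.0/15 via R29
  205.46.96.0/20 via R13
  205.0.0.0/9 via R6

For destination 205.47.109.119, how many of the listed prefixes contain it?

4

Prefixes containing 205.47.109.119:
  205.0.0.0/8 (205.0.0.0 - 205.255.255.255)
  205.0.0.0/9 (205.0.0.0 - 205.127.255.255)
  205.46.0.0/15 (205.46.0.0 - 205.47.255.255)
  205.47.0.0/17 (205.47.0.0 - 205.47.127.255)
Total matching entries: 4.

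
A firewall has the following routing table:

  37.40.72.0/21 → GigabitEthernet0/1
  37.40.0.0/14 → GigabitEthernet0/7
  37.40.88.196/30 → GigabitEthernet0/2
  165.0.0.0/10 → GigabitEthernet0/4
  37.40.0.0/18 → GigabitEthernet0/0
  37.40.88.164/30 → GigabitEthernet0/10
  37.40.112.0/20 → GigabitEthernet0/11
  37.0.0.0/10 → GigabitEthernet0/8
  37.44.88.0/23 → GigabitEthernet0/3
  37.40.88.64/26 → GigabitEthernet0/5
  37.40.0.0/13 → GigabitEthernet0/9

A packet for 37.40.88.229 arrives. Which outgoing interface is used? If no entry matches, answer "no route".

GigabitEthernet0/7

Routes whose prefix contains 37.40.88.229:
  37.0.0.0/10 (37.0.0.0 - 37.63.255.255) -> GigabitEthernet0/8
  37.40.0.0/13 (37.40.0.0 - 37.47.255.255) -> GigabitEthernet0/9
  37.40.0.0/14 (37.40.0.0 - 37.43.255.255) -> GigabitEthernet0/7
More-specific entries that do NOT match:
  37.40.88.196/30 (37.40.88.196 - 37.40.88.199) does not contain 37.40.88.229
  37.40.88.164/30 (37.40.88.164 - 37.40.88.167) does not contain 37.40.88.229
  37.40.88.64/26 (37.40.88.64 - 37.40.88.127) does not contain 37.40.88.229
  37.44.88.0/23 (37.44.88.0 - 37.44.89.255) does not contain 37.40.88.229
  37.40.72.0/21 (37.40.72.0 - 37.40.79.255) does not contain 37.40.88.229
  37.40.112.0/20 (37.40.112.0 - 37.40.127.255) does not contain 37.40.88.229
  37.40.0.0/18 (37.40.0.0 - 37.40.63.255) does not contain 37.40.88.229
Longest matching prefix is /14 -> interface GigabitEthernet0/7.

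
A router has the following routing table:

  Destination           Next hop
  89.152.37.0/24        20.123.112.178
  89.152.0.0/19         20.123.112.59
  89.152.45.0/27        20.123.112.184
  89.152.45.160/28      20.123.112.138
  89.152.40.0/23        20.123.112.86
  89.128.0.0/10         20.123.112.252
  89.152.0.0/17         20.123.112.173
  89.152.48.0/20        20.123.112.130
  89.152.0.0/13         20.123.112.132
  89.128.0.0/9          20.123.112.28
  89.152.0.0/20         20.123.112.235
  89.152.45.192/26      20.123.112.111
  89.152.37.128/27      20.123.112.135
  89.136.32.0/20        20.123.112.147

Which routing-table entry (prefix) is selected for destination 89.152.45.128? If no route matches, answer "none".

Entries matching 89.152.45.128:
  89.128.0.0/9 (89.128.0.0 - 89.255.255.255)
  89.128.0.0/10 (89.128.0.0 - 89.191.255.255)
  89.152.0.0/13 (89.152.0.0 - 89.159.255.255)
  89.152.0.0/17 (89.152.0.0 - 89.152.127.255)
Most specific is 89.152.0.0/17.

89.152.0.0/17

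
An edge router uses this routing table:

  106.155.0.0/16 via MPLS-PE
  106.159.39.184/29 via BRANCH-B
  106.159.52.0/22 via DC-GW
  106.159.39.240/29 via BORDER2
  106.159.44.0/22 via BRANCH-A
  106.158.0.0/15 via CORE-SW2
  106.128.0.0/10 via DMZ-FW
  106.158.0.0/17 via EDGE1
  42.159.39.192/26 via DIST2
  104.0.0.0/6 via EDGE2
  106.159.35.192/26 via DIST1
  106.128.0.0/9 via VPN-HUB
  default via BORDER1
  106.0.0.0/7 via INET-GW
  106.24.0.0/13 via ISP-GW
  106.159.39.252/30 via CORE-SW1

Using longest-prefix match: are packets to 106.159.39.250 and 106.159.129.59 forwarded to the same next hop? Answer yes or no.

106.159.39.250: longest match 106.158.0.0/15 -> CORE-SW2
106.159.129.59: longest match 106.158.0.0/15 -> CORE-SW2

yes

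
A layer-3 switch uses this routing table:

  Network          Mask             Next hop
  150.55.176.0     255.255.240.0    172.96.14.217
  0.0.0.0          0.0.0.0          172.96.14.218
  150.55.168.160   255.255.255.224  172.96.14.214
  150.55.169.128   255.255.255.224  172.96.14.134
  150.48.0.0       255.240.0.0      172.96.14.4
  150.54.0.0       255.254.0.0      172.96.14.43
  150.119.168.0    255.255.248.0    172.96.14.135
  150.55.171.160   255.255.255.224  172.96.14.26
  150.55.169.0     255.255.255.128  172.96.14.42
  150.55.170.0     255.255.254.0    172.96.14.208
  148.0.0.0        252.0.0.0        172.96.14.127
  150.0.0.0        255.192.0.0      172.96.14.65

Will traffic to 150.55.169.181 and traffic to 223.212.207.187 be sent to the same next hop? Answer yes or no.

150.55.169.181: longest match 150.54.0.0/15 -> 172.96.14.43
223.212.207.187: longest match 0.0.0.0/0 -> 172.96.14.218

no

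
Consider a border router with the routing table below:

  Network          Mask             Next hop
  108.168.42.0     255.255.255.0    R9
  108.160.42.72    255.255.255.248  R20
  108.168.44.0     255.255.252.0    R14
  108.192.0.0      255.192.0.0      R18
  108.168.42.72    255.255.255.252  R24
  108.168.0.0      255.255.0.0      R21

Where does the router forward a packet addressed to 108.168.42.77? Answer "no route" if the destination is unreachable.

R9

Routes whose prefix contains 108.168.42.77:
  108.168.0.0/16 (108.168.0.0 - 108.168.255.255) -> R21
  108.168.42.0/24 (108.168.42.0 - 108.168.42.255) -> R9
More-specific entries that do NOT match:
  108.168.42.72/30 (108.168.42.72 - 108.168.42.75) does not contain 108.168.42.77
  108.160.42.72/29 (108.160.42.72 - 108.160.42.79) does not contain 108.168.42.77
Longest matching prefix is /24 -> next hop R9.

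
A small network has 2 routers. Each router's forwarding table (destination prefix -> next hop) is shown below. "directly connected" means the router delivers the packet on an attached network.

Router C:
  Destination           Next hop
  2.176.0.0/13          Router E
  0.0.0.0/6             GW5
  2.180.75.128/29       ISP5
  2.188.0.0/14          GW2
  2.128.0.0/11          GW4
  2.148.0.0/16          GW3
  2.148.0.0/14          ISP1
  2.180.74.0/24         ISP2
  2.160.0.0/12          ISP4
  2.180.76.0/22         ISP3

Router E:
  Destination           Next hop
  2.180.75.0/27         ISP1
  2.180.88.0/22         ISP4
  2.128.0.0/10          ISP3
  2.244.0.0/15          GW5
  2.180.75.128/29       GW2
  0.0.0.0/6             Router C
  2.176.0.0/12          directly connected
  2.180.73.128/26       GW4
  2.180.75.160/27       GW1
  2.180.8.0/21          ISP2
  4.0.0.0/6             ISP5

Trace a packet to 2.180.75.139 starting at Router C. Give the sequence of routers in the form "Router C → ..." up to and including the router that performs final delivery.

Router C → Router E

At Router C: longest match for 2.180.75.139 is 2.176.0.0/13 -> Router E
At Router E: longest match for 2.180.75.139 is 2.176.0.0/12 -> directly connected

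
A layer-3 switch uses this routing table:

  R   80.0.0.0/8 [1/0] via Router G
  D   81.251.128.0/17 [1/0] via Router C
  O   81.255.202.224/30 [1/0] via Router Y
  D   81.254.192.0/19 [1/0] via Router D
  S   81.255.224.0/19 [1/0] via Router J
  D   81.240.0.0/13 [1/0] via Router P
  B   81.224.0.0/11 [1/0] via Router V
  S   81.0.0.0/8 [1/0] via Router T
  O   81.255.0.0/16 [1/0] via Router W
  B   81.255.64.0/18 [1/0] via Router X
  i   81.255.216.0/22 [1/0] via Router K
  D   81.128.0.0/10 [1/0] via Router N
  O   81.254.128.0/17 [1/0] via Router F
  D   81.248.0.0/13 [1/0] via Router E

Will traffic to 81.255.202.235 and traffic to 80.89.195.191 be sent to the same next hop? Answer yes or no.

no

81.255.202.235: longest match 81.255.0.0/16 -> Router W
80.89.195.191: longest match 80.0.0.0/8 -> Router G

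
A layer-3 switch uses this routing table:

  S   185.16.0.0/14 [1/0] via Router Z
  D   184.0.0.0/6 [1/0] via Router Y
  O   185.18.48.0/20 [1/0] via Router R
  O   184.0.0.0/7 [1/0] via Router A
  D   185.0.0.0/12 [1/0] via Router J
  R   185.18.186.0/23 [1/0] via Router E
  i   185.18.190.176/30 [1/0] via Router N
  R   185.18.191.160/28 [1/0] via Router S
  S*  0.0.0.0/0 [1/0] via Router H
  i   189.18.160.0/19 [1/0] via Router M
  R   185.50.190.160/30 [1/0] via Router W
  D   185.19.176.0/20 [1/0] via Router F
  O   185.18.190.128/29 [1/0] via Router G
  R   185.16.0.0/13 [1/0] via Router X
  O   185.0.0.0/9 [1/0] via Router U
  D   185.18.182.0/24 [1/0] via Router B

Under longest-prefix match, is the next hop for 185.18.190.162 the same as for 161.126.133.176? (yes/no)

no

185.18.190.162: longest match 185.16.0.0/14 -> Router Z
161.126.133.176: longest match 0.0.0.0/0 -> Router H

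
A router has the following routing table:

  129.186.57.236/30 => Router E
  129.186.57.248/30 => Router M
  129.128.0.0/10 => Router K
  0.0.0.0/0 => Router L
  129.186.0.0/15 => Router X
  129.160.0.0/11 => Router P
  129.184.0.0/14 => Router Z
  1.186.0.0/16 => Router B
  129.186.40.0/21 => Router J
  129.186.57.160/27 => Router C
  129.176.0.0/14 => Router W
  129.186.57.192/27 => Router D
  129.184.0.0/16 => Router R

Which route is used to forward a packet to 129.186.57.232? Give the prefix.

Entries matching 129.186.57.232:
  0.0.0.0/0 (default, matches everything)
  129.128.0.0/10 (129.128.0.0 - 129.191.255.255)
  129.160.0.0/11 (129.160.0.0 - 129.191.255.255)
  129.184.0.0/14 (129.184.0.0 - 129.187.255.255)
  129.186.0.0/15 (129.186.0.0 - 129.187.255.255)
Most specific is 129.186.0.0/15.

129.186.0.0/15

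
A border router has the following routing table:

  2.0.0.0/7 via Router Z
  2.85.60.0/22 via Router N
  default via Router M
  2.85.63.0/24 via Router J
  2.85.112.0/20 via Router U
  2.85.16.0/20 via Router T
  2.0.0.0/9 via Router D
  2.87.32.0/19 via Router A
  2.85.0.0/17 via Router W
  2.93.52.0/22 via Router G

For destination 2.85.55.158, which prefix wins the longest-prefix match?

2.85.0.0/17

Entries matching 2.85.55.158:
  0.0.0.0/0 (default, matches everything)
  2.0.0.0/7 (2.0.0.0 - 3.255.255.255)
  2.0.0.0/9 (2.0.0.0 - 2.127.255.255)
  2.85.0.0/17 (2.85.0.0 - 2.85.127.255)
Most specific is 2.85.0.0/17.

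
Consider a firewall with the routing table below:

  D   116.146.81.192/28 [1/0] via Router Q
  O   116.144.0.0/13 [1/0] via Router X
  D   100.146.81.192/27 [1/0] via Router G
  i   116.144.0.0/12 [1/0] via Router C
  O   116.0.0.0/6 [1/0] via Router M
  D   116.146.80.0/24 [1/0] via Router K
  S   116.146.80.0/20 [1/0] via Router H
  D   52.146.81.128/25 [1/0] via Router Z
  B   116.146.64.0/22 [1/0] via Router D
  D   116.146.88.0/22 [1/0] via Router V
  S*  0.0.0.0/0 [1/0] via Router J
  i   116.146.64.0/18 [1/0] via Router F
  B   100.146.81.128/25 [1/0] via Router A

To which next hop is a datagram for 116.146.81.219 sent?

Router H

Routes whose prefix contains 116.146.81.219:
  0.0.0.0/0 (default, matches everything) -> Router J
  116.0.0.0/6 (116.0.0.0 - 119.255.255.255) -> Router M
  116.144.0.0/12 (116.144.0.0 - 116.159.255.255) -> Router C
  116.144.0.0/13 (116.144.0.0 - 116.151.255.255) -> Router X
  116.146.64.0/18 (116.146.64.0 - 116.146.127.255) -> Router F
  116.146.80.0/20 (116.146.80.0 - 116.146.95.255) -> Router H
More-specific entries that do NOT match:
  116.146.81.192/28 (116.146.81.192 - 116.146.81.207) does not contain 116.146.81.219
  100.146.81.192/27 (100.146.81.192 - 100.146.81.223) does not contain 116.146.81.219
  52.146.81.128/25 (52.146.81.128 - 52.146.81.255) does not contain 116.146.81.219
  100.146.81.128/25 (100.146.81.128 - 100.146.81.255) does not contain 116.146.81.219
  116.146.80.0/24 (116.146.80.0 - 116.146.80.255) does not contain 116.146.81.219
  116.146.64.0/22 (116.146.64.0 - 116.146.67.255) does not contain 116.146.81.219
  116.146.88.0/22 (116.146.88.0 - 116.146.91.255) does not contain 116.146.81.219
Longest matching prefix is /20 -> next hop Router H.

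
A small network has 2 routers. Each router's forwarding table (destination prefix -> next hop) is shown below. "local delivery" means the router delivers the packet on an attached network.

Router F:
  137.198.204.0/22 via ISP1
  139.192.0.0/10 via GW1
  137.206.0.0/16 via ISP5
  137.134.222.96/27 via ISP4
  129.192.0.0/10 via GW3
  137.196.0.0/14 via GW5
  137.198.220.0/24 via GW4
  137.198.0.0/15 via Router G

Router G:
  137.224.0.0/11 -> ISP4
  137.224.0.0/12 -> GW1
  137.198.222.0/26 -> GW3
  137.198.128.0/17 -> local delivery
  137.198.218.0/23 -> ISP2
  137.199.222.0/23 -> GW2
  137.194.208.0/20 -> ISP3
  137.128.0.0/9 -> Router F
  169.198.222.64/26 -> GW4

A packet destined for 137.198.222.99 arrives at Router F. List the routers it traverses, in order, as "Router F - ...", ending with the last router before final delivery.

Router F - Router G

At Router F: longest match for 137.198.222.99 is 137.198.0.0/15 -> Router G
At Router G: longest match for 137.198.222.99 is 137.198.128.0/17 -> local delivery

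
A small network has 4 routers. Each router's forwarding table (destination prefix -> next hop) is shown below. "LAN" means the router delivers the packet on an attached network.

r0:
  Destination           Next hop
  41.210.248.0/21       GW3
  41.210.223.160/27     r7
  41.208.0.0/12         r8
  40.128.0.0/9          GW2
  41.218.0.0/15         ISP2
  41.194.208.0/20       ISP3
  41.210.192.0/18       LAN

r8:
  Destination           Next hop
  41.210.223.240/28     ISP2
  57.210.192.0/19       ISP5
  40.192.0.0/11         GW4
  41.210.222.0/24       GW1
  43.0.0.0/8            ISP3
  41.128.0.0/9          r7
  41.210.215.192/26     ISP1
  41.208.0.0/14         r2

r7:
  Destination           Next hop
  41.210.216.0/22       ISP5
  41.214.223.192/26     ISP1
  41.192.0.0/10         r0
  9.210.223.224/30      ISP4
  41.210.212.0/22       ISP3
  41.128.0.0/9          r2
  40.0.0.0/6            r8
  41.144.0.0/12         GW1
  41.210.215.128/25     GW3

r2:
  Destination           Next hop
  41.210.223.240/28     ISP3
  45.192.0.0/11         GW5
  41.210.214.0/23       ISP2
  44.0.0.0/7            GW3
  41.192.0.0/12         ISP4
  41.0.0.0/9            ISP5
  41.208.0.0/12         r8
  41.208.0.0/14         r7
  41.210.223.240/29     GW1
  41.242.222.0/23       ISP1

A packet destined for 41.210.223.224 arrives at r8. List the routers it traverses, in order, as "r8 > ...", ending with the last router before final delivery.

r8 > r2 > r7 > r0

At r8: longest match for 41.210.223.224 is 41.208.0.0/14 -> r2
At r2: longest match for 41.210.223.224 is 41.208.0.0/14 -> r7
At r7: longest match for 41.210.223.224 is 41.192.0.0/10 -> r0
At r0: longest match for 41.210.223.224 is 41.210.192.0/18 -> LAN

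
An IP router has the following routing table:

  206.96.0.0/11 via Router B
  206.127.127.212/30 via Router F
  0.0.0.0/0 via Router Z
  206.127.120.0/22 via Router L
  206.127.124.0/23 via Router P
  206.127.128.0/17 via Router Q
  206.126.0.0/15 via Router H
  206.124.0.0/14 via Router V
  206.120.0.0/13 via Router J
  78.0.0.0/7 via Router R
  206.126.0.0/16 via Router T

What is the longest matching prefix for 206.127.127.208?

206.126.0.0/15

Entries matching 206.127.127.208:
  0.0.0.0/0 (default, matches everything)
  206.96.0.0/11 (206.96.0.0 - 206.127.255.255)
  206.120.0.0/13 (206.120.0.0 - 206.127.255.255)
  206.124.0.0/14 (206.124.0.0 - 206.127.255.255)
  206.126.0.0/15 (206.126.0.0 - 206.127.255.255)
Most specific is 206.126.0.0/15.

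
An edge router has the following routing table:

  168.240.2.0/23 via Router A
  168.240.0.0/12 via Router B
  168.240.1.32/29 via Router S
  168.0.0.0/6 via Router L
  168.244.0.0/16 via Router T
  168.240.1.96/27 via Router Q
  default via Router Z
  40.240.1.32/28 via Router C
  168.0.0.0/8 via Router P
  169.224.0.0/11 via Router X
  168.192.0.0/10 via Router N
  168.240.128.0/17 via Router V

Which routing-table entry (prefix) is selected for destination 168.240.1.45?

168.240.0.0/12

Entries matching 168.240.1.45:
  0.0.0.0/0 (default, matches everything)
  168.0.0.0/6 (168.0.0.0 - 171.255.255.255)
  168.0.0.0/8 (168.0.0.0 - 168.255.255.255)
  168.192.0.0/10 (168.192.0.0 - 168.255.255.255)
  168.240.0.0/12 (168.240.0.0 - 168.255.255.255)
Most specific is 168.240.0.0/12.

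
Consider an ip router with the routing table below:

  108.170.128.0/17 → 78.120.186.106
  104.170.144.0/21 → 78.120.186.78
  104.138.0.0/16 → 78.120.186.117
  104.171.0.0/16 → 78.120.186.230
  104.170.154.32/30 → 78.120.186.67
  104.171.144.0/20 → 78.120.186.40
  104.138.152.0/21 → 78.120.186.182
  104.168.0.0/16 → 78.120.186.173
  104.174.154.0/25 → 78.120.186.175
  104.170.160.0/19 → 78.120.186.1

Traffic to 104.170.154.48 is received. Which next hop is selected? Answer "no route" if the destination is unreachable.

no route

No entry's prefix contains 104.170.154.48; there is no default route.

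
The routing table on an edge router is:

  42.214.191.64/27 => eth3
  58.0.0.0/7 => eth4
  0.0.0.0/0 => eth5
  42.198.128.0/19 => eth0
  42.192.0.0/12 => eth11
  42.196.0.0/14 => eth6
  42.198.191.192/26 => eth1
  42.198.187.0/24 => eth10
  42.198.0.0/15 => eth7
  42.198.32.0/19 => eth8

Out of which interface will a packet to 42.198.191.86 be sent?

Routes whose prefix contains 42.198.191.86:
  0.0.0.0/0 (default, matches everything) -> eth5
  42.192.0.0/12 (42.192.0.0 - 42.207.255.255) -> eth11
  42.196.0.0/14 (42.196.0.0 - 42.199.255.255) -> eth6
  42.198.0.0/15 (42.198.0.0 - 42.199.255.255) -> eth7
More-specific entries that do NOT match:
  42.214.191.64/27 (42.214.191.64 - 42.214.191.95) does not contain 42.198.191.86
  42.198.191.192/26 (42.198.191.192 - 42.198.191.255) does not contain 42.198.191.86
  42.198.187.0/24 (42.198.187.0 - 42.198.187.255) does not contain 42.198.191.86
  42.198.128.0/19 (42.198.128.0 - 42.198.159.255) does not contain 42.198.191.86
  42.198.32.0/19 (42.198.32.0 - 42.198.63.255) does not contain 42.198.191.86
Longest matching prefix is /15 -> interface eth7.

eth7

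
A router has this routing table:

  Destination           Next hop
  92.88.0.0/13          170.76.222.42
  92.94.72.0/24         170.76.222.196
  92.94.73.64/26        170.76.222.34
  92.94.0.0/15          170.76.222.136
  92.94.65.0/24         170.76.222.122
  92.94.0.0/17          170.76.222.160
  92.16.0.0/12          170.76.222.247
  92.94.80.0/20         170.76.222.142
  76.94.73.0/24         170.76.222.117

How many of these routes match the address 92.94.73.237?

Prefixes containing 92.94.73.237:
  92.88.0.0/13 (92.88.0.0 - 92.95.255.255)
  92.94.0.0/15 (92.94.0.0 - 92.95.255.255)
  92.94.0.0/17 (92.94.0.0 - 92.94.127.255)
Total matching entries: 3.

3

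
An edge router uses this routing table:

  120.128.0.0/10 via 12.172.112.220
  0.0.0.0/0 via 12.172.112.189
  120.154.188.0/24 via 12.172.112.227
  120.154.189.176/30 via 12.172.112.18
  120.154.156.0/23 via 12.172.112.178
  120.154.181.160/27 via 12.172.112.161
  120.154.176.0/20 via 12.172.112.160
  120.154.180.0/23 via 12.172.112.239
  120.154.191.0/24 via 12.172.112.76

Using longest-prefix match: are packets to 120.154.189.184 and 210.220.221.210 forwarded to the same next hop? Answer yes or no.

no

120.154.189.184: longest match 120.154.176.0/20 -> 12.172.112.160
210.220.221.210: longest match 0.0.0.0/0 -> 12.172.112.189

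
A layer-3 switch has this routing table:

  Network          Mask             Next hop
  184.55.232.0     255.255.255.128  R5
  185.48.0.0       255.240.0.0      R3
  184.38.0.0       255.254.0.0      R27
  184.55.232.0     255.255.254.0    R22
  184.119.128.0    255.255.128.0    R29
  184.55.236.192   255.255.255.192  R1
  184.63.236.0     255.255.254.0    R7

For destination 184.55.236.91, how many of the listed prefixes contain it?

0

No listed prefix contains 184.55.236.91.
Total matching entries: 0.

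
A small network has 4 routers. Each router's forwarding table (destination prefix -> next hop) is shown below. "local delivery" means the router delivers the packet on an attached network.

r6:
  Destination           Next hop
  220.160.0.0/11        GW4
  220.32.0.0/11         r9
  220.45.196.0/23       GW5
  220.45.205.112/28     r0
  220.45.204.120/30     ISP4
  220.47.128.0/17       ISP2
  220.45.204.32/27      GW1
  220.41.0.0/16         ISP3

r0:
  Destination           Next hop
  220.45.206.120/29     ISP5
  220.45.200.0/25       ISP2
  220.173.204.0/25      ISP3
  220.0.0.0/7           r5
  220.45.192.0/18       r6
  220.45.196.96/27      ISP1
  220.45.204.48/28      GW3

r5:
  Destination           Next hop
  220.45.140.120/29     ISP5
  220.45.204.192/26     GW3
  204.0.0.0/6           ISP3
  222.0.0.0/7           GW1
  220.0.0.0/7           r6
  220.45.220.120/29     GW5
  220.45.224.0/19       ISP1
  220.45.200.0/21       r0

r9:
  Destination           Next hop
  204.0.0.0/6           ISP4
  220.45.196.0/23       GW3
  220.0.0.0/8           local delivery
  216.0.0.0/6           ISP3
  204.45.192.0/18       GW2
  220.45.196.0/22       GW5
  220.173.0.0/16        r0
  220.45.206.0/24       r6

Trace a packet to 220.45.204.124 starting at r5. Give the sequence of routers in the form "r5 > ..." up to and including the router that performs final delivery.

r5 > r0 > r6 > r9

At r5: longest match for 220.45.204.124 is 220.45.200.0/21 -> r0
At r0: longest match for 220.45.204.124 is 220.45.192.0/18 -> r6
At r6: longest match for 220.45.204.124 is 220.32.0.0/11 -> r9
At r9: longest match for 220.45.204.124 is 220.0.0.0/8 -> local delivery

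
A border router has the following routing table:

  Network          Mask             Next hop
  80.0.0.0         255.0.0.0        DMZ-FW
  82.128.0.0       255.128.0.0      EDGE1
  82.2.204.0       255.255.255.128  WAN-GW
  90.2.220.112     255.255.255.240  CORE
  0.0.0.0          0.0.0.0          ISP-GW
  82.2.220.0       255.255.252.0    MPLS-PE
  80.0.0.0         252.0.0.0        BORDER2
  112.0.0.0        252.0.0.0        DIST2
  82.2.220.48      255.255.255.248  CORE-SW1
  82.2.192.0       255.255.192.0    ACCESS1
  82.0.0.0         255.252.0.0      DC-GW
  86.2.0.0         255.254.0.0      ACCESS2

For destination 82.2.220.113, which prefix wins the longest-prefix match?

82.2.220.0/22

Entries matching 82.2.220.113:
  0.0.0.0/0 (default, matches everything)
  80.0.0.0/6 (80.0.0.0 - 83.255.255.255)
  82.0.0.0/14 (82.0.0.0 - 82.3.255.255)
  82.2.192.0/18 (82.2.192.0 - 82.2.255.255)
  82.2.220.0/22 (82.2.220.0 - 82.2.223.255)
Most specific is 82.2.220.0/22.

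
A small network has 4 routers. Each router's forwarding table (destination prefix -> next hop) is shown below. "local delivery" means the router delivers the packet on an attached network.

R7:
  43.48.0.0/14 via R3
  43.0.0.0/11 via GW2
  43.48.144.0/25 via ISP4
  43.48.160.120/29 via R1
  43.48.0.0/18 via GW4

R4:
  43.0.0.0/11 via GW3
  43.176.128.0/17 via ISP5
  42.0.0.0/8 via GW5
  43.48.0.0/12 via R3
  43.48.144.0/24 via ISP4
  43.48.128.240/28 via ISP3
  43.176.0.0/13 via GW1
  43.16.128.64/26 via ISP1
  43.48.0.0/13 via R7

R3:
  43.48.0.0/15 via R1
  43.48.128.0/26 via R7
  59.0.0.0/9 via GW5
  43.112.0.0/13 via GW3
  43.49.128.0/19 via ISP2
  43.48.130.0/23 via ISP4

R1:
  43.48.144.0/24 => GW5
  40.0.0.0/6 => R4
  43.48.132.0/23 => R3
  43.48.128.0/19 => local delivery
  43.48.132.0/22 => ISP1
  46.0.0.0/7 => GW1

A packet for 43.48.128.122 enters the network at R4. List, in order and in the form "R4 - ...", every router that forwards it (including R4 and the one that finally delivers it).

R4 - R7 - R3 - R1

At R4: longest match for 43.48.128.122 is 43.48.0.0/13 -> R7
At R7: longest match for 43.48.128.122 is 43.48.0.0/14 -> R3
At R3: longest match for 43.48.128.122 is 43.48.0.0/15 -> R1
At R1: longest match for 43.48.128.122 is 43.48.128.0/19 -> local delivery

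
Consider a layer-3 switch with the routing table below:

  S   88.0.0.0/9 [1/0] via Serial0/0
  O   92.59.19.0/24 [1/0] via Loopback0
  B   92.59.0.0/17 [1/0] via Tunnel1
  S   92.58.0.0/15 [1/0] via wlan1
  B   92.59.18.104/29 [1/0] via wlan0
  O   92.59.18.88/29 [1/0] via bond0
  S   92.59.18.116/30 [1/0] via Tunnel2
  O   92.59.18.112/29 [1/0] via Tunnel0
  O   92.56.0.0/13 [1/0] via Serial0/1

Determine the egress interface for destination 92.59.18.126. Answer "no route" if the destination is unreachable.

Tunnel1

Routes whose prefix contains 92.59.18.126:
  92.56.0.0/13 (92.56.0.0 - 92.63.255.255) -> Serial0/1
  92.58.0.0/15 (92.58.0.0 - 92.59.255.255) -> wlan1
  92.59.0.0/17 (92.59.0.0 - 92.59.127.255) -> Tunnel1
More-specific entries that do NOT match:
  92.59.18.116/30 (92.59.18.116 - 92.59.18.119) does not contain 92.59.18.126
  92.59.18.104/29 (92.59.18.104 - 92.59.18.111) does not contain 92.59.18.126
  92.59.18.88/29 (92.59.18.88 - 92.59.18.95) does not contain 92.59.18.126
  92.59.18.112/29 (92.59.18.112 - 92.59.18.119) does not contain 92.59.18.126
  92.59.19.0/24 (92.59.19.0 - 92.59.19.255) does not contain 92.59.18.126
Longest matching prefix is /17 -> interface Tunnel1.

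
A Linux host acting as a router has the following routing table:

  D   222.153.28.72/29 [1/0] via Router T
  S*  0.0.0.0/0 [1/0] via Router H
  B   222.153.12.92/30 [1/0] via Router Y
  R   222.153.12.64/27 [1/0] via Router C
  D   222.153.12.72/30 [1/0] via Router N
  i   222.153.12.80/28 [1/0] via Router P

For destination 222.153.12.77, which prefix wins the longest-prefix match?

Entries matching 222.153.12.77:
  0.0.0.0/0 (default, matches everything)
  222.153.12.64/27 (222.153.12.64 - 222.153.12.95)
Most specific is 222.153.12.64/27.

222.153.12.64/27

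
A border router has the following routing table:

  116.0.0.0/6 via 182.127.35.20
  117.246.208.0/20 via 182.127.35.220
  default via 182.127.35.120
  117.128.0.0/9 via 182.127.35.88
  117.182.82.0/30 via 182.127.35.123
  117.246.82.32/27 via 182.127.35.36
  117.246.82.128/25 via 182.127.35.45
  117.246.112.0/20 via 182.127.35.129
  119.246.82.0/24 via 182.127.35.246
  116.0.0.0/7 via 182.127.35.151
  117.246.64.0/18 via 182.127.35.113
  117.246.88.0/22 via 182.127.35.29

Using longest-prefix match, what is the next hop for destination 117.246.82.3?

182.127.35.113

Routes whose prefix contains 117.246.82.3:
  0.0.0.0/0 (default, matches everything) -> 182.127.35.120
  116.0.0.0/6 (116.0.0.0 - 119.255.255.255) -> 182.127.35.20
  116.0.0.0/7 (116.0.0.0 - 117.255.255.255) -> 182.127.35.151
  117.128.0.0/9 (117.128.0.0 - 117.255.255.255) -> 182.127.35.88
  117.246.64.0/18 (117.246.64.0 - 117.246.127.255) -> 182.127.35.113
More-specific entries that do NOT match:
  117.182.82.0/30 (117.182.82.0 - 117.182.82.3) does not contain 117.246.82.3
  117.246.82.32/27 (117.246.82.32 - 117.246.82.63) does not contain 117.246.82.3
  117.246.82.128/25 (117.246.82.128 - 117.246.82.255) does not contain 117.246.82.3
  119.246.82.0/24 (119.246.82.0 - 119.246.82.255) does not contain 117.246.82.3
  117.246.88.0/22 (117.246.88.0 - 117.246.91.255) does not contain 117.246.82.3
  117.246.208.0/20 (117.246.208.0 - 117.246.223.255) does not contain 117.246.82.3
  117.246.112.0/20 (117.246.112.0 - 117.246.127.255) does not contain 117.246.82.3
Longest matching prefix is /18 -> next hop 182.127.35.113.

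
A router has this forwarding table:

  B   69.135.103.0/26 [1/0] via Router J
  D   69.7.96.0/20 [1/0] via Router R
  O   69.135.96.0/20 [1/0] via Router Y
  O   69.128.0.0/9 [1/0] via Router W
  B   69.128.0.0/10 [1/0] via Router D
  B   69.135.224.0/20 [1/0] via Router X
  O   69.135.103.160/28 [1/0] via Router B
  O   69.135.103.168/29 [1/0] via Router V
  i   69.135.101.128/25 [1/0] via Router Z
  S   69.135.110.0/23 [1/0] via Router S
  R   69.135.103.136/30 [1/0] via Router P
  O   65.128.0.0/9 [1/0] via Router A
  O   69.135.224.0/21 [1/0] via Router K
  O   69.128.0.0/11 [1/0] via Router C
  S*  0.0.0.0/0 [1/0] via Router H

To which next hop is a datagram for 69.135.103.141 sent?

Router Y

Routes whose prefix contains 69.135.103.141:
  0.0.0.0/0 (default, matches everything) -> Router H
  69.128.0.0/9 (69.128.0.0 - 69.255.255.255) -> Router W
  69.128.0.0/10 (69.128.0.0 - 69.191.255.255) -> Router D
  69.128.0.0/11 (69.128.0.0 - 69.159.255.255) -> Router C
  69.135.96.0/20 (69.135.96.0 - 69.135.111.255) -> Router Y
More-specific entries that do NOT match:
  69.135.103.136/30 (69.135.103.136 - 69.135.103.139) does not contain 69.135.103.141
  69.135.103.168/29 (69.135.103.168 - 69.135.103.175) does not contain 69.135.103.141
  69.135.103.160/28 (69.135.103.160 - 69.135.103.175) does not contain 69.135.103.141
  69.135.103.0/26 (69.135.103.0 - 69.135.103.63) does not contain 69.135.103.141
  69.135.101.128/25 (69.135.101.128 - 69.135.101.255) does not contain 69.135.103.141
  69.135.110.0/23 (69.135.110.0 - 69.135.111.255) does not contain 69.135.103.141
  69.135.224.0/21 (69.135.224.0 - 69.135.231.255) does not contain 69.135.103.141
Longest matching prefix is /20 -> next hop Router Y.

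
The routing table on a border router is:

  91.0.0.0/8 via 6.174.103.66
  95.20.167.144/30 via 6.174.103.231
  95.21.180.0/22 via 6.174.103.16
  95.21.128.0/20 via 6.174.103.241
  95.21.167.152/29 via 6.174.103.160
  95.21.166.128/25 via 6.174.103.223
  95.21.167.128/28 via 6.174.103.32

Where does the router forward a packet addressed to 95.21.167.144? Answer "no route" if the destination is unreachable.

No entry's prefix contains 95.21.167.144; there is no default route.

no route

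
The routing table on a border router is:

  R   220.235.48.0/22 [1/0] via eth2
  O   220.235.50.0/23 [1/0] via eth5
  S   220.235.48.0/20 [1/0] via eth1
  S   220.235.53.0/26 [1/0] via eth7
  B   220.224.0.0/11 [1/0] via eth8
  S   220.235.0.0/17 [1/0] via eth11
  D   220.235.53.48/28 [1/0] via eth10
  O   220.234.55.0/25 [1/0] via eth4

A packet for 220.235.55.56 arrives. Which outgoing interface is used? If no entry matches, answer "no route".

Routes whose prefix contains 220.235.55.56:
  220.224.0.0/11 (220.224.0.0 - 220.255.255.255) -> eth8
  220.235.0.0/17 (220.235.0.0 - 220.235.127.255) -> eth11
  220.235.48.0/20 (220.235.48.0 - 220.235.63.255) -> eth1
More-specific entries that do NOT match:
  220.235.53.48/28 (220.235.53.48 - 220.235.53.63) does not contain 220.235.55.56
  220.235.53.0/26 (220.235.53.0 - 220.235.53.63) does not contain 220.235.55.56
  220.234.55.0/25 (220.234.55.0 - 220.234.55.127) does not contain 220.235.55.56
  220.235.50.0/23 (220.235.50.0 - 220.235.51.255) does not contain 220.235.55.56
  220.235.48.0/22 (220.235.48.0 - 220.235.51.255) does not contain 220.235.55.56
Longest matching prefix is /20 -> interface eth1.

eth1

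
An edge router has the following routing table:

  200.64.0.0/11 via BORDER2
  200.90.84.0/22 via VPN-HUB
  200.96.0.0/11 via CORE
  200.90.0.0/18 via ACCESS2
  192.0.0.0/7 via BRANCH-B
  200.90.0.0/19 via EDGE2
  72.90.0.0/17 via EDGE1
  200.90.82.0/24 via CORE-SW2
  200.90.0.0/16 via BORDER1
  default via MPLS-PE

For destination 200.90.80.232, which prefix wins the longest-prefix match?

Entries matching 200.90.80.232:
  0.0.0.0/0 (default, matches everything)
  200.64.0.0/11 (200.64.0.0 - 200.95.255.255)
  200.90.0.0/16 (200.90.0.0 - 200.90.255.255)
Most specific is 200.90.0.0/16.

200.90.0.0/16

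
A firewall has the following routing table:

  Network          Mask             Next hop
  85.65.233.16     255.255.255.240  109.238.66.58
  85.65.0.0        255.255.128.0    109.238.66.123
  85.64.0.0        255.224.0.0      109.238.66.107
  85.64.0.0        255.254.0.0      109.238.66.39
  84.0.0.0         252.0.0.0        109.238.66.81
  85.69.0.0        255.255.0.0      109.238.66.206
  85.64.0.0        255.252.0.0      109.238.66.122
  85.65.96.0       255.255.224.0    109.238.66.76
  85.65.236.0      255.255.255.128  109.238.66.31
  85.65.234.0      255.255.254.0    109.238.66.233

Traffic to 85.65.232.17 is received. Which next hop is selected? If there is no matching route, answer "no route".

Routes whose prefix contains 85.65.232.17:
  84.0.0.0/6 (84.0.0.0 - 87.255.255.255) -> 109.238.66.81
  85.64.0.0/11 (85.64.0.0 - 85.95.255.255) -> 109.238.66.107
  85.64.0.0/14 (85.64.0.0 - 85.67.255.255) -> 109.238.66.122
  85.64.0.0/15 (85.64.0.0 - 85.65.255.255) -> 109.238.66.39
More-specific entries that do NOT match:
  85.65.233.16/28 (85.65.233.16 - 85.65.233.31) does not contain 85.65.232.17
  85.65.236.0/25 (85.65.236.0 - 85.65.236.127) does not contain 85.65.232.17
  85.65.234.0/23 (85.65.234.0 - 85.65.235.255) does not contain 85.65.232.17
  85.65.96.0/19 (85.65.96.0 - 85.65.127.255) does not contain 85.65.232.17
  85.65.0.0/17 (85.65.0.0 - 85.65.127.255) does not contain 85.65.232.17
  85.69.0.0/16 (85.69.0.0 - 85.69.255.255) does not contain 85.65.232.17
Longest matching prefix is /15 -> next hop 109.238.66.39.

109.238.66.39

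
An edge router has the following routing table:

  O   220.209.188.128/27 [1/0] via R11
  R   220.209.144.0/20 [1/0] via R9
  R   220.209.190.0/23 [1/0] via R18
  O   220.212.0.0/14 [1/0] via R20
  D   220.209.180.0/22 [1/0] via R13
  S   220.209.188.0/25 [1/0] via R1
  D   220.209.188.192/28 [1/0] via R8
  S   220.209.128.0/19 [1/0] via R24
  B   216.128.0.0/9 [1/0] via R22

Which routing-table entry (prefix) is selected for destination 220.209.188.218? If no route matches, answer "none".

none

220.209.188.218 is outside every listed prefix and there is no default route.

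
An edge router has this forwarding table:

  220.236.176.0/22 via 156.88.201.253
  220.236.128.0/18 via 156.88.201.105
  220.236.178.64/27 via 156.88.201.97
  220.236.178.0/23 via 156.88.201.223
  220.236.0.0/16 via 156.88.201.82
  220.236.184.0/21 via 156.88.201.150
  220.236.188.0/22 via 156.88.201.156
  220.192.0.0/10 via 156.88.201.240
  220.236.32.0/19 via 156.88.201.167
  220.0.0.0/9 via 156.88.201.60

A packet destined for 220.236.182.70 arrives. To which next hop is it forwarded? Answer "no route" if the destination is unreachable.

Routes whose prefix contains 220.236.182.70:
  220.192.0.0/10 (220.192.0.0 - 220.255.255.255) -> 156.88.201.240
  220.236.0.0/16 (220.236.0.0 - 220.236.255.255) -> 156.88.201.82
  220.236.128.0/18 (220.236.128.0 - 220.236.191.255) -> 156.88.201.105
More-specific entries that do NOT match:
  220.236.178.64/27 (220.236.178.64 - 220.236.178.95) does not contain 220.236.182.70
  220.236.178.0/23 (220.236.178.0 - 220.236.179.255) does not contain 220.236.182.70
  220.236.176.0/22 (220.236.176.0 - 220.236.179.255) does not contain 220.236.182.70
  220.236.188.0/22 (220.236.188.0 - 220.236.191.255) does not contain 220.236.182.70
  220.236.184.0/21 (220.236.184.0 - 220.236.191.255) does not contain 220.236.182.70
  220.236.32.0/19 (220.236.32.0 - 220.236.63.255) does not contain 220.236.182.70
Longest matching prefix is /18 -> next hop 156.88.201.105.

156.88.201.105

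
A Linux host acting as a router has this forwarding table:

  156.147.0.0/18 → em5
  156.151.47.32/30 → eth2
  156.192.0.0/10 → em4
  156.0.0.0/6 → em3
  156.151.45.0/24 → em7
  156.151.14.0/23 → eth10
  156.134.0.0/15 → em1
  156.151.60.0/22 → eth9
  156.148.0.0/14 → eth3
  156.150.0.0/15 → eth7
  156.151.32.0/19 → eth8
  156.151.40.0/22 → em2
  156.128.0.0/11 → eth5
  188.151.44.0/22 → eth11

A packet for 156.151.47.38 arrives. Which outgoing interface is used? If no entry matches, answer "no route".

Routes whose prefix contains 156.151.47.38:
  156.0.0.0/6 (156.0.0.0 - 159.255.255.255) -> em3
  156.128.0.0/11 (156.128.0.0 - 156.159.255.255) -> eth5
  156.148.0.0/14 (156.148.0.0 - 156.151.255.255) -> eth3
  156.150.0.0/15 (156.150.0.0 - 156.151.255.255) -> eth7
  156.151.32.0/19 (156.151.32.0 - 156.151.63.255) -> eth8
More-specific entries that do NOT match:
  156.151.47.32/30 (156.151.47.32 - 156.151.47.35) does not contain 156.151.47.38
  156.151.45.0/24 (156.151.45.0 - 156.151.45.255) does not contain 156.151.47.38
  156.151.14.0/23 (156.151.14.0 - 156.151.15.255) does not contain 156.151.47.38
  156.151.60.0/22 (156.151.60.0 - 156.151.63.255) does not contain 156.151.47.38
  156.151.40.0/22 (156.151.40.0 - 156.151.43.255) does not contain 156.151.47.38
  188.151.44.0/22 (188.151.44.0 - 188.151.47.255) does not contain 156.151.47.38
Longest matching prefix is /19 -> interface eth8.

eth8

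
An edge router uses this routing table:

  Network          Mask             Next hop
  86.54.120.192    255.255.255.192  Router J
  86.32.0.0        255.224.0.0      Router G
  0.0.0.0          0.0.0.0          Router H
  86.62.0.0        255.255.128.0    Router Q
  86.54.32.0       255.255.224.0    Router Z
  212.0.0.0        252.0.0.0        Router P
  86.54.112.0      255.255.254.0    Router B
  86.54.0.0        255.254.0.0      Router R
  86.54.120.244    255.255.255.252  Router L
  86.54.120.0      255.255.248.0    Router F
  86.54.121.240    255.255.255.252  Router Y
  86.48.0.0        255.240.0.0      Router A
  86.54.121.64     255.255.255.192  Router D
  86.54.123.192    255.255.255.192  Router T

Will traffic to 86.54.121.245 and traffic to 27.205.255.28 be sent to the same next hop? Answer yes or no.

no

86.54.121.245: longest match 86.54.120.0/21 -> Router F
27.205.255.28: longest match 0.0.0.0/0 -> Router H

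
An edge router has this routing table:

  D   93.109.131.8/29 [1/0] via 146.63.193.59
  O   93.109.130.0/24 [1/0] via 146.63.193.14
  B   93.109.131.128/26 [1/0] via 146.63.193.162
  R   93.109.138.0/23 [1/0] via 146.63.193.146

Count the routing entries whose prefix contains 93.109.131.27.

0

No listed prefix contains 93.109.131.27.
Total matching entries: 0.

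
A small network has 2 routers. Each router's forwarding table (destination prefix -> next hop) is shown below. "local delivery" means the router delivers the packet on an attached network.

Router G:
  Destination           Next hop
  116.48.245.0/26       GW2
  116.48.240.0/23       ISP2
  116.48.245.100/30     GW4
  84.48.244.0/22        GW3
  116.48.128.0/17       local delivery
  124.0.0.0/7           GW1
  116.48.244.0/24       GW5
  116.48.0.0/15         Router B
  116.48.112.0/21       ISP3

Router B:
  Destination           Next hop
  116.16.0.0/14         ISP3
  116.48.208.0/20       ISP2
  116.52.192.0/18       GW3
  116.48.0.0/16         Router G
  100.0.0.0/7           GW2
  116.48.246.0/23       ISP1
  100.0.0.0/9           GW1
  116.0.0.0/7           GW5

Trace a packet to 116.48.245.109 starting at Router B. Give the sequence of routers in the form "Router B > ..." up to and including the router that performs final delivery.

Router B > Router G

At Router B: longest match for 116.48.245.109 is 116.48.0.0/16 -> Router G
At Router G: longest match for 116.48.245.109 is 116.48.128.0/17 -> local delivery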